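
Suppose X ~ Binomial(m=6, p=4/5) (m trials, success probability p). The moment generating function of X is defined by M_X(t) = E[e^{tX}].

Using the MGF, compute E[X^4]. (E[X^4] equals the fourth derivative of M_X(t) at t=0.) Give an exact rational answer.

M_X(t) = (4*e^(t)/5 + 1/5)^6
M^(4)(t) = 5308416*e^(6*t)/15625 + 6144*e^(5*t)/25 + 196608*e^(4*t)/3125 + 20736*e^(3*t)/3125 + 768*e^(2*t)/3125 + 24*e^(t)/15625

E[X^4] = M^(4)(0) = 81912/125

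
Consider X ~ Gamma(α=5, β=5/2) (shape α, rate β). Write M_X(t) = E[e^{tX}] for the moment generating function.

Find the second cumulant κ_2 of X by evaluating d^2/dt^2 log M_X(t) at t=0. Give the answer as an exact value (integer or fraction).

κ_2 = K^(2)(0) = 4/5

M_X(t) = 3125/(32*(5/2 - t)^5)
K_X(t) = log M_X(t) = -5*log(5/2 - t) - 5*log(2) + 5*log(5)
K^(2)(t) = 20/(4*t^2 - 20*t + 25)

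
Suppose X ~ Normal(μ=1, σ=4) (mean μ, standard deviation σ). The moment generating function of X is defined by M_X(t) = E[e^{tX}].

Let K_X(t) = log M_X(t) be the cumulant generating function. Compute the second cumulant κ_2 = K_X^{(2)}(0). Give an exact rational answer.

M_X(t) = e^(8*t^2 + t)
K_X(t) = log M_X(t) = 8*t^2 + t
K^(2)(t) = 16

κ_2 = K^(2)(0) = 16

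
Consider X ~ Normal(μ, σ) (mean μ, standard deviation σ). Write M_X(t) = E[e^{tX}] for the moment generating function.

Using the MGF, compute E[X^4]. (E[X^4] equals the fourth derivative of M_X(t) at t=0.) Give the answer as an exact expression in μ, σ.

M_X(t) = e^(μ*t + σ^2*t^2/2)

E[X^4] = M^(4)(0) = μ^4 + 6*μ^2*σ^2 + 3*σ^4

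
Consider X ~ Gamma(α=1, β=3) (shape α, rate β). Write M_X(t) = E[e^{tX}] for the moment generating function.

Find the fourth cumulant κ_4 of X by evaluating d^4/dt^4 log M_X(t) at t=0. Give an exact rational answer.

M_X(t) = 3/(3 - t)
K_X(t) = log M_X(t) = -log(3 - t) + log(3)
K′(t) = -1/(t - 3)
K′′(t) = 1/(t^2 - 6*t + 9)
K′′′(t) = -2/(t^3 - 9*t^2 + 27*t - 27)
K′′′′(t) = 6/(t^4 - 12*t^3 + 54*t^2 - 108*t + 81)

κ_4 = K′′′′(0) = 2/27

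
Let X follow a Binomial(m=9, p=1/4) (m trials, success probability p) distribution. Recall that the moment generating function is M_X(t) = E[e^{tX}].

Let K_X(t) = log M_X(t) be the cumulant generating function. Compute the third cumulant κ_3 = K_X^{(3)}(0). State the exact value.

κ_3 = D^3[K](0) = 27/32

M_X(t) = (e^(t)/4 + 3/4)^9
K_X(t) = log M_X(t) = 9*log(e^(t)/4 + 3/4)
D^3[K](t) = (-27*e^(2*t) + 81*e^(t))/(e^(3*t) + 9*e^(2*t) + 27*e^(t) + 27)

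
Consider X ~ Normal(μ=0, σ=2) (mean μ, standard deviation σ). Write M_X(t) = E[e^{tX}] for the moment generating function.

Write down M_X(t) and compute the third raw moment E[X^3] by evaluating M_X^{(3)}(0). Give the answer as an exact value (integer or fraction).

M_X(t) = e^(2*t^2)
M′(t) = 4*t*e^(2*t^2)
M′′(t) = 16*t^2*e^(2*t^2) + 4*e^(2*t^2)
M′′′(t) = 64*t^3*e^(2*t^2) + 48*t*e^(2*t^2)

E[X^3] = M′′′(0) = 0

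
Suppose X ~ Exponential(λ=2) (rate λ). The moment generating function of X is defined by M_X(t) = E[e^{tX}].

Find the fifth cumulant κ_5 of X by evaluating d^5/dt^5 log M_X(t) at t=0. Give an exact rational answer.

M_X(t) = 2/(2 - t)
K_X(t) = log M_X(t) = -log(2 - t) + log(2)
D^5[K](t) = -24/(t^5 - 10*t^4 + 40*t^3 - 80*t^2 + 80*t - 32)

κ_5 = D^5[K](0) = 3/4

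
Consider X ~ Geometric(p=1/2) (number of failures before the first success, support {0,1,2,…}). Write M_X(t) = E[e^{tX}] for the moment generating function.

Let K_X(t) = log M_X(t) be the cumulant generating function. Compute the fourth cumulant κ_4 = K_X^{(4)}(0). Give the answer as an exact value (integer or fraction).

M_X(t) = 1/(2*(1 - e^(t)/2))
K_X(t) = log M_X(t) = -log(1 - e^(t)/2) - log(2)
K′(t) = -e^(t)/(e^(t) - 2)
K′′(t) = 2*e^(t)/(e^(2*t) - 4*e^(t) + 4)
K′′′(t) = (-2*e^(2*t) - 4*e^(t))/(e^(3*t) - 6*e^(2*t) + 12*e^(t) - 8)
K′′′′(t) = (2*e^(3*t) + 16*e^(2*t) + 8*e^(t))/(e^(4*t) - 8*e^(3*t) + 24*e^(2*t) - 32*e^(t) + 16)

κ_4 = K′′′′(0) = 26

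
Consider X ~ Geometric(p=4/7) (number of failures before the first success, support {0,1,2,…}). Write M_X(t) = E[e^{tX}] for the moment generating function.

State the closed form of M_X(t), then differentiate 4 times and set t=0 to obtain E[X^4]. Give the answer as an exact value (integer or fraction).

E[X^4] = M^(4)(0) = 1005/32

M_X(t) = 4/(7*(1 - 3*e^(t)/7))
M^(4)(t) = (-324*e^(4*t) - 8316*e^(3*t) - 19404*e^(2*t) - 4116*e^(t))/(243*e^(5*t) - 2835*e^(4*t) + 13230*e^(3*t) - 30870*e^(2*t) + 36015*e^(t) - 16807)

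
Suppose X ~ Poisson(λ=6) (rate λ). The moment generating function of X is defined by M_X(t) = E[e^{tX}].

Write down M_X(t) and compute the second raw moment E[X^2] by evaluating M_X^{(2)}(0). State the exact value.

M_X(t) = e^(6*e^(t) - 6)
D^2[M](t) = (36*e^(2*t)*e^(6*e^(t)) + 6*e^(t)*e^(6*e^(t)))*e^(-6)

E[X^2] = D^2[M](0) = 42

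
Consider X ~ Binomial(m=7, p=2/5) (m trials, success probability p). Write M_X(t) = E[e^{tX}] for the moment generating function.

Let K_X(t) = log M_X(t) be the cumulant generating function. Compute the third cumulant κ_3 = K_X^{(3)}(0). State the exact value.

M_X(t) = (2*e^(t)/5 + 3/5)^7
K_X(t) = log M_X(t) = 7*log(2*e^(t)/5 + 3/5)
K′(t) = 14*e^(t)/(2*e^(t) + 3)
K′′(t) = 42*e^(t)/(4*e^(2*t) + 12*e^(t) + 9)
K′′′(t) = (-84*e^(2*t) + 126*e^(t))/(8*e^(3*t) + 36*e^(2*t) + 54*e^(t) + 27)

κ_3 = K′′′(0) = 42/125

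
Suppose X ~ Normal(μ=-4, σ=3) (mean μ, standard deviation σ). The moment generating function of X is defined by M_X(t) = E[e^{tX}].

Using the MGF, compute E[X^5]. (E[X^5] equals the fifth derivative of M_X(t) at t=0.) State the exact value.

M_X(t) = e^(9*t^2/2 - 4*t)
M′(t) = 9*t*e^(-4*t)*e^(9*t^2/2) - 4*e^(-4*t)*e^(9*t^2/2)
M′′(t) = (81*t^2*e^(9*t^2/2) - 72*t*e^(9*t^2/2) + 25*e^(9*t^2/2))*e^(-4*t)
M′′′(t) = (729*t^3*e^(9*t^2/2) - 972*t^2*e^(9*t^2/2) + 675*t*e^(9*t^2/2) - 172*e^(9*t^2/2))*e^(-4*t)
M′′′′(t) = (6561*t^4*e^(9*t^2/2) - 11664*t^3*e^(9*t^2/2) + 12150*t^2*e^(9*t^2/2) - 6192*t*e^(9*t^2/2) + 1363*e^(9*t^2/2))*e^(-4*t)
M′′′′′(t) = (59049*t^5*e^(9*t^2/2) - 131220*t^4*e^(9*t^2/2) + 182250*t^3*e^(9*t^2/2) - 139320*t^2*e^(9*t^2/2) + 61335*t*e^(9*t^2/2) - 11644*e^(9*t^2/2))*e^(-4*t)

E[X^5] = M′′′′′(0) = -11644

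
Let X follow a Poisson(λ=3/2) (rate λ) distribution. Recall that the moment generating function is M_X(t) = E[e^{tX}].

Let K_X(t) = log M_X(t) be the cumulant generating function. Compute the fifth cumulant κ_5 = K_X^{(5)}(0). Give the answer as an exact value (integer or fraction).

κ_5 = D^5[K](0) = 3/2

M_X(t) = e^(3*e^(t)/2 - 3/2)
K_X(t) = log M_X(t) = 3*e^(t)/2 - 3/2
D^5[K](t) = 3*e^(t)/2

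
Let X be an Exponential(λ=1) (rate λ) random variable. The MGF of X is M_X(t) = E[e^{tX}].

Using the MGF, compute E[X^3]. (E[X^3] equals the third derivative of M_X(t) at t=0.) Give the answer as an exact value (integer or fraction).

E[X^3] = D^3[M](0) = 6

M_X(t) = 1/(1 - t)
D^3[M](t) = 6/(t^4 - 4*t^3 + 6*t^2 - 4*t + 1)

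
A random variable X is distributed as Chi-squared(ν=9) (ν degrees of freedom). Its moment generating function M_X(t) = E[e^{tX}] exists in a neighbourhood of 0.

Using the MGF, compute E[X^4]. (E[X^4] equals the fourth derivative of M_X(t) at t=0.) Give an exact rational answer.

E[X^4] = M^(4)(0) = 19305

M_X(t) = (1 - 2*t)^(-9/2)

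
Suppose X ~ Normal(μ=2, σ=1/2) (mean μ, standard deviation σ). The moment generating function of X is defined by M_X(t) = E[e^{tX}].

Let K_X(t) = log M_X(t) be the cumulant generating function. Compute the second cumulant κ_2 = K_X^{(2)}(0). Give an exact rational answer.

M_X(t) = e^(t^2/8 + 2*t)
K_X(t) = log M_X(t) = t^2/8 + 2*t
D^2[K](t) = 1/4

κ_2 = D^2[K](0) = 1/4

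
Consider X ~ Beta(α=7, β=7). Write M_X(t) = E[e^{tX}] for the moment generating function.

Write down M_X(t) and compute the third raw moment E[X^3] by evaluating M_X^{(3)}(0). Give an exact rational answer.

M_X(t) = ₁F₁(7; 14; t)
M^(3)(t) = 3*₁F₁(10; 17; t)/20

E[X^3] = M^(3)(0) = 3/20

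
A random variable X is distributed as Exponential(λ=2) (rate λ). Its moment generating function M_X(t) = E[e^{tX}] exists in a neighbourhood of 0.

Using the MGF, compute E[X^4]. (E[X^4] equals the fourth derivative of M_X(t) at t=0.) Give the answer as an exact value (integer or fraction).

E[X^4] = d^4M/dt^4 |_{t=0} = 3/2

M_X(t) = 2/(2 - t)
dM/dt = 2/(t^2 - 4*t + 4)
d^2M/dt^2 = -4/(t^3 - 6*t^2 + 12*t - 8)
d^3M/dt^3 = 12/(t^4 - 8*t^3 + 24*t^2 - 32*t + 16)
d^4M/dt^4 = -48/(t^5 - 10*t^4 + 40*t^3 - 80*t^2 + 80*t - 32)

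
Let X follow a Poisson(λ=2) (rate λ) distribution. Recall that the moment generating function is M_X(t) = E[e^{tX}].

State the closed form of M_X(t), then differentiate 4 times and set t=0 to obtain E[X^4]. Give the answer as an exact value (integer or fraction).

M_X(t) = e^(2*e^(t) - 2)
M^(4)(t) = (16*e^(4*t)*e^(2*e^(t)) + 48*e^(3*t)*e^(2*e^(t)) + 28*e^(2*t)*e^(2*e^(t)) + 2*e^(t)*e^(2*e^(t)))*e^(-2)

E[X^4] = M^(4)(0) = 94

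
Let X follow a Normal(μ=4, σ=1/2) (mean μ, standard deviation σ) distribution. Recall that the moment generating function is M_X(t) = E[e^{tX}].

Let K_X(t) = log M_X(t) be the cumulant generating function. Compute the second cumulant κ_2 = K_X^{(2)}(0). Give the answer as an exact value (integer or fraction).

M_X(t) = e^(t^2/8 + 4*t)
K_X(t) = log M_X(t) = t^2/8 + 4*t
K^(2)(t) = 1/4

κ_2 = K^(2)(0) = 1/4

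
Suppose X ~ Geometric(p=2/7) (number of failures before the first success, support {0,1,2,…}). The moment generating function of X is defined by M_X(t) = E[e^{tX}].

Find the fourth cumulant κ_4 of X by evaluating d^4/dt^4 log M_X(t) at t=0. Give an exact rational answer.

κ_4 = d^4K/dt^4 |_{t=0} = 3745/8

M_X(t) = 2/(7*(1 - 5*e^(t)/7))
K_X(t) = log M_X(t) = -log(1 - 5*e^(t)/7) - log(7) + log(2)
dK/dt = -5*e^(t)/(5*e^(t) - 7)
d^2K/dt^2 = 35*e^(t)/(25*e^(2*t) - 70*e^(t) + 49)
d^3K/dt^3 = (-175*e^(2*t) - 245*e^(t))/(125*e^(3*t) - 525*e^(2*t) + 735*e^(t) - 343)
d^4K/dt^4 = (875*e^(3*t) + 4900*e^(2*t) + 1715*e^(t))/(625*e^(4*t) - 3500*e^(3*t) + 7350*e^(2*t) - 6860*e^(t) + 2401)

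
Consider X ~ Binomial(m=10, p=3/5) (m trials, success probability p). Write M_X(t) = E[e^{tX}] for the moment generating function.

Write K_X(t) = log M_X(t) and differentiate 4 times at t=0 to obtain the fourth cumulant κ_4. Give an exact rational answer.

κ_4 = K^(4)(0) = -132/125

M_X(t) = (3*e^(t)/5 + 2/5)^10
K_X(t) = log M_X(t) = 10*log(3*e^(t)/5 + 2/5)
K^(4)(t) = (540*e^(3*t) - 1440*e^(2*t) + 240*e^(t))/(81*e^(4*t) + 216*e^(3*t) + 216*e^(2*t) + 96*e^(t) + 16)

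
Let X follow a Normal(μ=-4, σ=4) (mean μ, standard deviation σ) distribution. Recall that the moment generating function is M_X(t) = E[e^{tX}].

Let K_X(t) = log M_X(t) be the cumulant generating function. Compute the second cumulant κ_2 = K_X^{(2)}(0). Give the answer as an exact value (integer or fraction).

M_X(t) = e^(8*t^2 - 4*t)
K_X(t) = log M_X(t) = 8*t^2 - 4*t
K′(t) = 16*t - 4
K′′(t) = 16

κ_2 = K′′(0) = 16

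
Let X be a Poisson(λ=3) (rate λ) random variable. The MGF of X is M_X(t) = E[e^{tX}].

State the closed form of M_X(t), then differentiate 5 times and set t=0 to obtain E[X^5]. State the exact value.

M_X(t) = e^(3*e^(t) - 3)
dM/dt = 3*e^(-3)*e^(t)*e^(3*e^(t))
d^2M/dt^2 = (9*e^(2*t)*e^(3*e^(t)) + 3*e^(t)*e^(3*e^(t)))*e^(-3)
d^3M/dt^3 = (27*e^(3*t)*e^(3*e^(t)) + 27*e^(2*t)*e^(3*e^(t)) + 3*e^(t)*e^(3*e^(t)))*e^(-3)
d^4M/dt^4 = (81*e^(4*t)*e^(3*e^(t)) + 162*e^(3*t)*e^(3*e^(t)) + 63*e^(2*t)*e^(3*e^(t)) + 3*e^(t)*e^(3*e^(t)))*e^(-3)
d^5M/dt^5 = (243*e^(5*t)*e^(3*e^(t)) + 810*e^(4*t)*e^(3*e^(t)) + 675*e^(3*t)*e^(3*e^(t)) + 135*e^(2*t)*e^(3*e^(t)) + 3*e^(t)*e^(3*e^(t)))*e^(-3)

E[X^5] = d^5M/dt^5 |_{t=0} = 1866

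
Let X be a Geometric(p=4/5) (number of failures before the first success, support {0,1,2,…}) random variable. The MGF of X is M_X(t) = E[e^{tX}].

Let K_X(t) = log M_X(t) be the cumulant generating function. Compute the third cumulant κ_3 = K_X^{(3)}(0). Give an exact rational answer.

κ_3 = K′′′(0) = 15/32

M_X(t) = 4/(5*(1 - e^(t)/5))
K_X(t) = log M_X(t) = -log(1 - e^(t)/5) - log(5) + 2*log(2)
K′(t) = -e^(t)/(e^(t) - 5)
K′′(t) = 5*e^(t)/(e^(2*t) - 10*e^(t) + 25)
K′′′(t) = (-5*e^(2*t) - 25*e^(t))/(e^(3*t) - 15*e^(2*t) + 75*e^(t) - 125)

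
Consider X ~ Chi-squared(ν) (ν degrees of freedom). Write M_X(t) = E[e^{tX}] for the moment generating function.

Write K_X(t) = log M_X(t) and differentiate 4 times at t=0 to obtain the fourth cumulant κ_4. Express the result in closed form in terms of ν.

κ_4 = D^4[K](0) = 48*ν

M_X(t) = (1 - 2*t)^(-ν/2)
K_X(t) = log M_X(t) = -ν*log(1 - 2*t)/2
D^4[K](t) = 48*ν/(16*t^4 - 32*t^3 + 24*t^2 - 8*t + 1)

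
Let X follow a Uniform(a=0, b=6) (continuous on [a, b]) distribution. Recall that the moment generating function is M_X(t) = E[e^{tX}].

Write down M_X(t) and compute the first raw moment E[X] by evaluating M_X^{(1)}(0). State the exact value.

E[X] = M′(0) = 3

M_X(t) = (e^(6*t) - 1)/(6*t)
M′(t) = (6*t*e^(6*t) - e^(6*t) + 1)/(6*t^2)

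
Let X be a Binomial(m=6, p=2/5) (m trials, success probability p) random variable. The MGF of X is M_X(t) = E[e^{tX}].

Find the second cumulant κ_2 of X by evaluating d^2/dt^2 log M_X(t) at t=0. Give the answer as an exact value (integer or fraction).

κ_2 = d^2K/dt^2 |_{t=0} = 36/25

M_X(t) = (2*e^(t)/5 + 3/5)^6
K_X(t) = log M_X(t) = 6*log(2*e^(t)/5 + 3/5)
dK/dt = 12*e^(t)/(2*e^(t) + 3)
d^2K/dt^2 = 36*e^(t)/(4*e^(2*t) + 12*e^(t) + 9)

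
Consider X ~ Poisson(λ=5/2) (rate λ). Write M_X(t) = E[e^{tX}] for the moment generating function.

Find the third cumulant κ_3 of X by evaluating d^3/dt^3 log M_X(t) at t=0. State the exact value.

κ_3 = D^3[K](0) = 5/2

M_X(t) = e^(5*e^(t)/2 - 5/2)
K_X(t) = log M_X(t) = 5*e^(t)/2 - 5/2
D^3[K](t) = 5*e^(t)/2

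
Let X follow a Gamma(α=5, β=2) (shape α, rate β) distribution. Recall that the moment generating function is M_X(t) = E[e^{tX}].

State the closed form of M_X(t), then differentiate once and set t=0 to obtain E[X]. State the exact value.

M_X(t) = 32/(2 - t)^5
D[M](t) = 160/(t^6 - 12*t^5 + 60*t^4 - 160*t^3 + 240*t^2 - 192*t + 64)

E[X] = D[M](0) = 5/2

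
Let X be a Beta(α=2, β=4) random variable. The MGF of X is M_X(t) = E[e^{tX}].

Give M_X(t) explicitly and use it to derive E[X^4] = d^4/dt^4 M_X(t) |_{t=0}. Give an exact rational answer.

M_X(t) = ₁F₁(2; 6; t)
M^(4)(t) = 5*₁F₁(6; 10; t)/126

E[X^4] = M^(4)(0) = 5/126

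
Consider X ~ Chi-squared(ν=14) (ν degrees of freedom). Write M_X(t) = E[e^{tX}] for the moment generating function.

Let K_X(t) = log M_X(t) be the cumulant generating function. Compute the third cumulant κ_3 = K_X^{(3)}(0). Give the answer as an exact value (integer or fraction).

M_X(t) = (1 - 2*t)^(-7)
K_X(t) = log M_X(t) = -7*log(1 - 2*t)
K′(t) = -14/(2*t - 1)
K′′(t) = 28/(4*t^2 - 4*t + 1)
K′′′(t) = -112/(8*t^3 - 12*t^2 + 6*t - 1)

κ_3 = K′′′(0) = 112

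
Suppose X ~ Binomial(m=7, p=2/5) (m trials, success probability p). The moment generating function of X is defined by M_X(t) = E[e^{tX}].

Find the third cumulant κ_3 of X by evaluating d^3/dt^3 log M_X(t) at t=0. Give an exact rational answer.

M_X(t) = (2*e^(t)/5 + 3/5)^7
K_X(t) = log M_X(t) = 7*log(2*e^(t)/5 + 3/5)
dK/dt = 14*e^(t)/(2*e^(t) + 3)
d^2K/dt^2 = 42*e^(t)/(4*e^(2*t) + 12*e^(t) + 9)
d^3K/dt^3 = (-84*e^(2*t) + 126*e^(t))/(8*e^(3*t) + 36*e^(2*t) + 54*e^(t) + 27)

κ_3 = d^3K/dt^3 |_{t=0} = 42/125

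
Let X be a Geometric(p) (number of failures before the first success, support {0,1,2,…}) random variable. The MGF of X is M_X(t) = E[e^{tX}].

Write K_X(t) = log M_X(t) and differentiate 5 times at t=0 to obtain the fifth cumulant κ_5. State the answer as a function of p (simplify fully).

κ_5 = d^5K/dt^5 |_{t=0} = (p^4 - 15*p^3 + 50*p^2 - 60*p + 24)/p^5

M_X(t) = p/(-(1 - p)*e^(t) + 1)
K_X(t) = log M_X(t) = log(p) - log(-(1 - p)*e^(t) + 1)
dK/dt = (-p*e^(t) + e^(t))/(p*e^(t) - e^(t) + 1)
d^2K/dt^2 = (-p*e^(t) + e^(t))/(p^2*e^(2*t) - 2*p*e^(2*t) + 2*p*e^(t) + e^(2*t) - 2*e^(t) + 1)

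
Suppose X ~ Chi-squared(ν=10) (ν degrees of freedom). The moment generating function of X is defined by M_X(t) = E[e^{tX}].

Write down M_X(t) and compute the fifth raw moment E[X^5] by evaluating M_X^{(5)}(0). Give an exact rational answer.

M_X(t) = (1 - 2*t)^(-5)
M^(5)(t) = 483840/(1024*t^10 - 5120*t^9 + 11520*t^8 - 15360*t^7 + 13440*t^6 - 8064*t^5 + 3360*t^4 - 960*t^3 + 180*t^2 - 20*t + 1)

E[X^5] = M^(5)(0) = 483840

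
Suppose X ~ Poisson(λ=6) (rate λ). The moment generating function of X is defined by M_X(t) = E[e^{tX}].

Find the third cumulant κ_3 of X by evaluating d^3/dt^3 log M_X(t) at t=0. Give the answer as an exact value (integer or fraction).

M_X(t) = e^(6*e^(t) - 6)
K_X(t) = log M_X(t) = 6*e^(t) - 6
K^(3)(t) = 6*e^(t)

κ_3 = K^(3)(0) = 6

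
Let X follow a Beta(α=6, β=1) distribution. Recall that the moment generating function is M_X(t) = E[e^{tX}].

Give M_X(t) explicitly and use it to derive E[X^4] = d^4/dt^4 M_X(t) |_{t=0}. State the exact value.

E[X^4] = d^4M/dt^4 |_{t=0} = 3/5

M_X(t) = ₁F₁(6; 7; t)
dM/dt = 6*₁F₁(7; 8; t)/7
d^2M/dt^2 = 3*₁F₁(8; 9; t)/4
d^3M/dt^3 = 2*₁F₁(9; 10; t)/3
d^4M/dt^4 = 3*₁F₁(10; 11; t)/5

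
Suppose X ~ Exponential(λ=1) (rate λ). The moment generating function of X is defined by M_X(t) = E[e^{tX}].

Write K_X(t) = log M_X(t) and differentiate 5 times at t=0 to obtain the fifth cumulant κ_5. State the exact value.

κ_5 = K^(5)(0) = 24

M_X(t) = 1/(1 - t)
K_X(t) = log M_X(t) = -log(1 - t)
K^(5)(t) = -24/(t^5 - 5*t^4 + 10*t^3 - 10*t^2 + 5*t - 1)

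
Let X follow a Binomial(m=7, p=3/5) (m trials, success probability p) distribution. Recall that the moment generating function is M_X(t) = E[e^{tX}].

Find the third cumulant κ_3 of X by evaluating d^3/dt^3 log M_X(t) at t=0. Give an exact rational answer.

M_X(t) = (3*e^(t)/5 + 2/5)^7
K_X(t) = log M_X(t) = 7*log(3*e^(t)/5 + 2/5)
D^3[K](t) = (-126*e^(2*t) + 84*e^(t))/(27*e^(3*t) + 54*e^(2*t) + 36*e^(t) + 8)

κ_3 = D^3[K](0) = -42/125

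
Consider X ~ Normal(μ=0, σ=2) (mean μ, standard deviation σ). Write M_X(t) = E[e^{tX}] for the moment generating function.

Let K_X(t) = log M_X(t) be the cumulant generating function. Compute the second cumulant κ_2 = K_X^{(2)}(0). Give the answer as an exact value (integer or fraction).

κ_2 = d^2K/dt^2 |_{t=0} = 4

M_X(t) = e^(2*t^2)
K_X(t) = log M_X(t) = 2*t^2
dK/dt = 4*t
d^2K/dt^2 = 4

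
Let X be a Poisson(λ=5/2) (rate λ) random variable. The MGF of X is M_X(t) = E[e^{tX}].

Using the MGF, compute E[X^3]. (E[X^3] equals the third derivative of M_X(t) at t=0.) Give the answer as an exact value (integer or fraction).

M_X(t) = e^(5*e^(t)/2 - 5/2)
dM/dt = 5*e^(-5/2)*e^(t)*e^(5*e^(t)/2)/2
d^2M/dt^2 = (25*e^(2*t)*e^(5*e^(t)/2) + 10*e^(t)*e^(5*e^(t)/2))*e^(-5/2)/4
d^3M/dt^3 = (125*e^(3*t)*e^(5*e^(t)/2) + 150*e^(2*t)*e^(5*e^(t)/2) + 20*e^(t)*e^(5*e^(t)/2))*e^(-5/2)/8

E[X^3] = d^3M/dt^3 |_{t=0} = 295/8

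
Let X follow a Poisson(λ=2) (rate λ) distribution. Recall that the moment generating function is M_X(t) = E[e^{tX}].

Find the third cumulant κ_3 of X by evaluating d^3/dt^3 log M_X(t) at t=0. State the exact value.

M_X(t) = e^(2*e^(t) - 2)
K_X(t) = log M_X(t) = 2*e^(t) - 2
K′(t) = 2*e^(t)
K′′(t) = 2*e^(t)
K′′′(t) = 2*e^(t)

κ_3 = K′′′(0) = 2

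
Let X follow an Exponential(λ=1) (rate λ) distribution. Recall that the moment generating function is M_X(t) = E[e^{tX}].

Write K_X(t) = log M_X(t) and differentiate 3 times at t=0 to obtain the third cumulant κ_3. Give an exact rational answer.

M_X(t) = 1/(1 - t)
K_X(t) = log M_X(t) = -log(1 - t)
dK/dt = -1/(t - 1)
d^2K/dt^2 = 1/(t^2 - 2*t + 1)
d^3K/dt^3 = -2/(t^3 - 3*t^2 + 3*t - 1)

κ_3 = d^3K/dt^3 |_{t=0} = 2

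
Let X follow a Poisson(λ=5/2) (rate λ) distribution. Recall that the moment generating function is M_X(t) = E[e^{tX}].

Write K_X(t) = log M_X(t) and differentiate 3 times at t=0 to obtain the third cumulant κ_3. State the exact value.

M_X(t) = e^(5*e^(t)/2 - 5/2)
K_X(t) = log M_X(t) = 5*e^(t)/2 - 5/2
dK/dt = 5*e^(t)/2
d^2K/dt^2 = 5*e^(t)/2
d^3K/dt^3 = 5*e^(t)/2

κ_3 = d^3K/dt^3 |_{t=0} = 5/2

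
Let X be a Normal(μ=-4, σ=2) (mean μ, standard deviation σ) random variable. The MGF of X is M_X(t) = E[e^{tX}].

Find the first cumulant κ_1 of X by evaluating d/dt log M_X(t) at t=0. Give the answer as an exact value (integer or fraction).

κ_1 = K^(1)(0) = -4

M_X(t) = e^(2*t^2 - 4*t)
K_X(t) = log M_X(t) = 2*t^2 - 4*t
K^(1)(t) = 4*t - 4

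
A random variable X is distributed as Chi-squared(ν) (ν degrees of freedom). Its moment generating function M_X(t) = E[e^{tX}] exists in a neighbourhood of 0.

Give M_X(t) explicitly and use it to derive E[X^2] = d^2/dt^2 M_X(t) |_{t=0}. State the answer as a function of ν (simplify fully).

E[X^2] = D^2[M](0) = ν*(ν + 2)

M_X(t) = (1 - 2*t)^(-ν/2)
D^2[M](t) = (ν^2 + 2*ν)/(4*t^2*(1 - 2*t)^(ν/2) - 4*t*(1 - 2*t)^(ν/2) + (1 - 2*t)^(ν/2))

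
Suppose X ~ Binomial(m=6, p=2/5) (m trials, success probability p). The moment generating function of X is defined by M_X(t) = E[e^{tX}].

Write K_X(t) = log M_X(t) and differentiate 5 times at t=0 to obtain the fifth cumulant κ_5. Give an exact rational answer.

M_X(t) = (2*e^(t)/5 + 3/5)^6
K_X(t) = log M_X(t) = 6*log(2*e^(t)/5 + 3/5)
dK/dt = 12*e^(t)/(2*e^(t) + 3)
d^2K/dt^2 = 36*e^(t)/(4*e^(2*t) + 12*e^(t) + 9)
d^3K/dt^3 = (-72*e^(2*t) + 108*e^(t))/(8*e^(3*t) + 36*e^(2*t) + 54*e^(t) + 27)
d^4K/dt^4 = (144*e^(3*t) - 864*e^(2*t) + 324*e^(t))/(16*e^(4*t) + 96*e^(3*t) + 216*e^(2*t) + 216*e^(t) + 81)
d^5K/dt^5 = (-288*e^(4*t) + 4752*e^(3*t) - 7128*e^(2*t) + 972*e^(t))/(32*e^(5*t) + 240*e^(4*t) + 720*e^(3*t) + 1080*e^(2*t) + 810*e^(t) + 243)

κ_5 = d^5K/dt^5 |_{t=0} = -1692/3125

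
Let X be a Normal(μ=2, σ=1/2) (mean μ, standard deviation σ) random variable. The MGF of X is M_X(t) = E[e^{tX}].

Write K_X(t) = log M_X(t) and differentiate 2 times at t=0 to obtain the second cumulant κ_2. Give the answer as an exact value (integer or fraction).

M_X(t) = e^(t^2/8 + 2*t)
K_X(t) = log M_X(t) = t^2/8 + 2*t
K′(t) = t/4 + 2
K′′(t) = 1/4

κ_2 = K′′(0) = 1/4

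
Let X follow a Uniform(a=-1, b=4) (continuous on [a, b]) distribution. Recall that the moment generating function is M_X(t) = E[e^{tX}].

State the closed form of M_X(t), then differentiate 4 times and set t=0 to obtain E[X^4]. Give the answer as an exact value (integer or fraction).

E[X^4] = M′′′′(0) = 41

M_X(t) = (e^(4*t) - e^(-t))/(5*t)
M′(t) = (4*t*e^(5*t) + t - e^(5*t) + 1)*e^(-t)/(5*t^2)
M′′(t) = (16*t^2*e^(5*t) - t^2 - 8*t*e^(5*t) - 2*t + 2*e^(5*t) - 2)*e^(-t)/(5*t^3)
M′′′(t) = (64*t^3*e^(5*t) + t^3 - 48*t^2*e^(5*t) + 3*t^2 + 24*t*e^(5*t) + 6*t - 6*e^(5*t) + 6)*e^(-t)/(5*t^4)
M′′′′(t) = (256*t^4*e^(5*t) - t^4 - 256*t^3*e^(5*t) - 4*t^3 + 192*t^2*e^(5*t) - 12*t^2 - 96*t*e^(5*t) - 24*t + 24*e^(5*t) - 24)*e^(-t)/(5*t^5)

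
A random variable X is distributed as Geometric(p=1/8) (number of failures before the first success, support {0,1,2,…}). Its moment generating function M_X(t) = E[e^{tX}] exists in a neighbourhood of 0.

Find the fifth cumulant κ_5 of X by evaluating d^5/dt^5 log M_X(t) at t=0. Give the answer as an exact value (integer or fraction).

κ_5 = d^5K/dt^5 |_{t=0} = 565320

M_X(t) = 1/(8*(1 - 7*e^(t)/8))
K_X(t) = log M_X(t) = -log(1 - 7*e^(t)/8) - 3*log(2)
dK/dt = -7*e^(t)/(7*e^(t) - 8)
d^2K/dt^2 = 56*e^(t)/(49*e^(2*t) - 112*e^(t) + 64)
d^3K/dt^3 = (-392*e^(2*t) - 448*e^(t))/(343*e^(3*t) - 1176*e^(2*t) + 1344*e^(t) - 512)
d^4K/dt^4 = (2744*e^(3*t) + 12544*e^(2*t) + 3584*e^(t))/(2401*e^(4*t) - 10976*e^(3*t) + 18816*e^(2*t) - 14336*e^(t) + 4096)
d^5K/dt^5 = (-19208*e^(4*t) - 241472*e^(3*t) - 275968*e^(2*t) - 28672*e^(t))/(16807*e^(5*t) - 96040*e^(4*t) + 219520*e^(3*t) - 250880*e^(2*t) + 143360*e^(t) - 32768)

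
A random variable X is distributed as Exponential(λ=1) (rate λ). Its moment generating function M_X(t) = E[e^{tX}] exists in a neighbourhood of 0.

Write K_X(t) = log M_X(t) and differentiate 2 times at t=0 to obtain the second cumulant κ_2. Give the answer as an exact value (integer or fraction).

M_X(t) = 1/(1 - t)
K_X(t) = log M_X(t) = -log(1 - t)
D^2[K](t) = 1/(t^2 - 2*t + 1)

κ_2 = D^2[K](0) = 1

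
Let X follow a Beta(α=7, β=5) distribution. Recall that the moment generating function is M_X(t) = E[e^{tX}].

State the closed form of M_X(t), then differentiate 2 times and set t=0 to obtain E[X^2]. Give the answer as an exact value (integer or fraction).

M_X(t) = ₁F₁(7; 12; t)
M^(2)(t) = 14*₁F₁(9; 14; t)/39

E[X^2] = M^(2)(0) = 14/39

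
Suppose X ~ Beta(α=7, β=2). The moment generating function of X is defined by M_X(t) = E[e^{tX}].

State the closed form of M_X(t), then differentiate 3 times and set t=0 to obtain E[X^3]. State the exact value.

E[X^3] = D^3[M](0) = 28/55

M_X(t) = ₁F₁(7; 9; t)
D^3[M](t) = 28*₁F₁(10; 12; t)/55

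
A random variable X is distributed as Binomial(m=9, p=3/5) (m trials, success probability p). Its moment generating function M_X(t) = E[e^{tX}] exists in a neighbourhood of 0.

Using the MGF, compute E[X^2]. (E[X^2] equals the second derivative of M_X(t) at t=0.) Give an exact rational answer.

E[X^2] = D^2[M](0) = 783/25

M_X(t) = (3*e^(t)/5 + 2/5)^9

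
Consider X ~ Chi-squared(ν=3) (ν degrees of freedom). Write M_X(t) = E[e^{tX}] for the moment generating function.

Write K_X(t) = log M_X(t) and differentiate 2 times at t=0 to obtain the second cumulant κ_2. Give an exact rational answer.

κ_2 = K′′(0) = 6

M_X(t) = (1 - 2*t)^(-3/2)
K_X(t) = log M_X(t) = -3*log(1 - 2*t)/2
K′(t) = -3/(2*t - 1)
K′′(t) = 6/(4*t^2 - 4*t + 1)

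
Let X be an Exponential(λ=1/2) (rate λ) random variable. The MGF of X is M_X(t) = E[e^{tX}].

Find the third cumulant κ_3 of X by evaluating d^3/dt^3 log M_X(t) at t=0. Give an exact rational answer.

M_X(t) = 1/(2*(1/2 - t))
K_X(t) = log M_X(t) = -log(1/2 - t) - log(2)
K′(t) = -2/(2*t - 1)
K′′(t) = 4/(4*t^2 - 4*t + 1)
K′′′(t) = -16/(8*t^3 - 12*t^2 + 6*t - 1)

κ_3 = K′′′(0) = 16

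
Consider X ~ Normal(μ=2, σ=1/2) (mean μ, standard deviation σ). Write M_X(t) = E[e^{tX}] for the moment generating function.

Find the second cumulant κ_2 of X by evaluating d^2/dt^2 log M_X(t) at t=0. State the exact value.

κ_2 = K′′(0) = 1/4

M_X(t) = e^(t^2/8 + 2*t)
K_X(t) = log M_X(t) = t^2/8 + 2*t
K′(t) = t/4 + 2
K′′(t) = 1/4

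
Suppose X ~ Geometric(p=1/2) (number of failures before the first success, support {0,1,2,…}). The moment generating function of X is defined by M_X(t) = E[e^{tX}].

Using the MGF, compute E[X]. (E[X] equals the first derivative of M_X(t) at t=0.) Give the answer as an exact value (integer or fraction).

E[X] = M′(0) = 1

M_X(t) = 1/(2*(1 - e^(t)/2))
M′(t) = e^(t)/(e^(2*t) - 4*e^(t) + 4)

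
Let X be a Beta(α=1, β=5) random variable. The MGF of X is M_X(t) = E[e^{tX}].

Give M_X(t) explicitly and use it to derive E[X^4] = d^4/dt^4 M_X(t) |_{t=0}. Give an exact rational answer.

M_X(t) = ₁F₁(1; 6; t)
D^4[M](t) = ₁F₁(5; 10; t)/126

E[X^4] = D^4[M](0) = 1/126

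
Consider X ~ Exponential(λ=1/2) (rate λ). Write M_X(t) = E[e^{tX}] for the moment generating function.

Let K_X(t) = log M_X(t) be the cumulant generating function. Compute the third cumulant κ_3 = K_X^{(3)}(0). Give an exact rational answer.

κ_3 = d^3K/dt^3 |_{t=0} = 16

M_X(t) = 1/(2*(1/2 - t))
K_X(t) = log M_X(t) = -log(1/2 - t) - log(2)
dK/dt = -2/(2*t - 1)
d^2K/dt^2 = 4/(4*t^2 - 4*t + 1)
d^3K/dt^3 = -16/(8*t^3 - 12*t^2 + 6*t - 1)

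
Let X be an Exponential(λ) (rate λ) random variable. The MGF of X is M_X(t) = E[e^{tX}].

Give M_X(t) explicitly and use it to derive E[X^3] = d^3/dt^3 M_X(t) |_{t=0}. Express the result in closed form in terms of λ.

M_X(t) = λ/(λ - t)
M′(t) = λ/(λ^2 - 2*λ*t + t^2)
M′′(t) = -2*λ/(-λ^3 + 3*λ^2*t - 3*λ*t^2 + t^3)
M′′′(t) = 6*λ/(λ^4 - 4*λ^3*t + 6*λ^2*t^2 - 4*λ*t^3 + t^4)

E[X^3] = M′′′(0) = 6/λ^3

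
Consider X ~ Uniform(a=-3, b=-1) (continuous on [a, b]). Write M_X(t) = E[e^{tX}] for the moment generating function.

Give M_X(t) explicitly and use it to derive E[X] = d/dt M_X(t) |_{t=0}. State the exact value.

M_X(t) = (e^(-t) - e^(-3*t))/(2*t)
D[M](t) = (-t*e^(2*t) + 3*t - e^(2*t) + 1)*e^(-3*t)/(2*t^2)

E[X] = D[M](0) = -2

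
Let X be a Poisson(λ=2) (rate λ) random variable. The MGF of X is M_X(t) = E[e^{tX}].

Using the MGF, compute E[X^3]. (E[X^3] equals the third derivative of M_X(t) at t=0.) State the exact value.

M_X(t) = e^(2*e^(t) - 2)
M′(t) = 2*e^(-2)*e^(t)*e^(2*e^(t))
M′′(t) = (4*e^(2*t)*e^(2*e^(t)) + 2*e^(t)*e^(2*e^(t)))*e^(-2)
M′′′(t) = (8*e^(3*t)*e^(2*e^(t)) + 12*e^(2*t)*e^(2*e^(t)) + 2*e^(t)*e^(2*e^(t)))*e^(-2)

E[X^3] = M′′′(0) = 22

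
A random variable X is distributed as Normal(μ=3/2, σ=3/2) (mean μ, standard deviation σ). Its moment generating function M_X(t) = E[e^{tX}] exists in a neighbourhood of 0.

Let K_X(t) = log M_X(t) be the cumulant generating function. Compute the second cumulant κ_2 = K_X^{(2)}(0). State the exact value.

M_X(t) = e^(9*t^2/8 + 3*t/2)
K_X(t) = log M_X(t) = 9*t^2/8 + 3*t/2
K^(2)(t) = 9/4

κ_2 = K^(2)(0) = 9/4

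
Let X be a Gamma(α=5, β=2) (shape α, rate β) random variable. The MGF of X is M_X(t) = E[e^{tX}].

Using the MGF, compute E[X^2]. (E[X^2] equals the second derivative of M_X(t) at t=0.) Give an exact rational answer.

M_X(t) = 32/(2 - t)^5
D^2[M](t) = -960/(t^7 - 14*t^6 + 84*t^5 - 280*t^4 + 560*t^3 - 672*t^2 + 448*t - 128)

E[X^2] = D^2[M](0) = 15/2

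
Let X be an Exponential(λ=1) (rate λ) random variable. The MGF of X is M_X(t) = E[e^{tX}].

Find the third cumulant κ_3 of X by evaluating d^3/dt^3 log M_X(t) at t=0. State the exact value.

κ_3 = d^3K/dt^3 |_{t=0} = 2

M_X(t) = 1/(1 - t)
K_X(t) = log M_X(t) = -log(1 - t)
dK/dt = -1/(t - 1)
d^2K/dt^2 = 1/(t^2 - 2*t + 1)
d^3K/dt^3 = -2/(t^3 - 3*t^2 + 3*t - 1)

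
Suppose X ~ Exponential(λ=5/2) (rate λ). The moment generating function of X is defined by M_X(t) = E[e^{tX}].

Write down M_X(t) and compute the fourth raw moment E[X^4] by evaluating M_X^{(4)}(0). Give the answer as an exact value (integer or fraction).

M_X(t) = 5/(2*(5/2 - t))
D^4[M](t) = -1920/(32*t^5 - 400*t^4 + 2000*t^3 - 5000*t^2 + 6250*t - 3125)

E[X^4] = D^4[M](0) = 384/625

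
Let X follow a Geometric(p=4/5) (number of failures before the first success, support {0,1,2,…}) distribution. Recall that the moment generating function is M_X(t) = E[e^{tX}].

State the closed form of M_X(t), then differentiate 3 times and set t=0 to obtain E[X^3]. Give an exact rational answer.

M_X(t) = 4/(5*(1 - e^(t)/5))
M′(t) = 4*e^(t)/(e^(2*t) - 10*e^(t) + 25)
M′′(t) = (-4*e^(2*t) - 20*e^(t))/(e^(3*t) - 15*e^(2*t) + 75*e^(t) - 125)
M′′′(t) = (4*e^(3*t) + 80*e^(2*t) + 100*e^(t))/(e^(4*t) - 20*e^(3*t) + 150*e^(2*t) - 500*e^(t) + 625)

E[X^3] = M′′′(0) = 23/32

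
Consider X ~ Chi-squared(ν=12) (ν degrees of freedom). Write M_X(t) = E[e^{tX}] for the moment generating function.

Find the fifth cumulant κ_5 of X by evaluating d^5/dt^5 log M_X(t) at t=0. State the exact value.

κ_5 = d^5K/dt^5 |_{t=0} = 4608

M_X(t) = (1 - 2*t)^(-6)
K_X(t) = log M_X(t) = -6*log(1 - 2*t)
dK/dt = -12/(2*t - 1)
d^2K/dt^2 = 24/(4*t^2 - 4*t + 1)
d^3K/dt^3 = -96/(8*t^3 - 12*t^2 + 6*t - 1)
d^4K/dt^4 = 576/(16*t^4 - 32*t^3 + 24*t^2 - 8*t + 1)
d^5K/dt^5 = -4608/(32*t^5 - 80*t^4 + 80*t^3 - 40*t^2 + 10*t - 1)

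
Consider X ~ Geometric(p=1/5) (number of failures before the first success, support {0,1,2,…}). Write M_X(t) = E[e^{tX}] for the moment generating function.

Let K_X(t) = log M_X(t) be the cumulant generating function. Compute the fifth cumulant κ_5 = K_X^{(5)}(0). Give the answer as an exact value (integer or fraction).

κ_5 = D^5[K](0) = 43380

M_X(t) = 1/(5*(1 - 4*e^(t)/5))
K_X(t) = log M_X(t) = -log(1 - 4*e^(t)/5) - log(5)
D^5[K](t) = (-1280*e^(4*t) - 17600*e^(3*t) - 22000*e^(2*t) - 2500*e^(t))/(1024*e^(5*t) - 6400*e^(4*t) + 16000*e^(3*t) - 20000*e^(2*t) + 12500*e^(t) - 3125)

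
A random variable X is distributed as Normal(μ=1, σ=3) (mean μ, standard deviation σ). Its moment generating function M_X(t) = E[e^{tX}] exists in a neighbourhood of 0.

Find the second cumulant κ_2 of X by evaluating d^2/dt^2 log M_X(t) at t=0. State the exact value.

M_X(t) = e^(9*t^2/2 + t)
K_X(t) = log M_X(t) = 9*t^2/2 + t
D^2[K](t) = 9

κ_2 = D^2[K](0) = 9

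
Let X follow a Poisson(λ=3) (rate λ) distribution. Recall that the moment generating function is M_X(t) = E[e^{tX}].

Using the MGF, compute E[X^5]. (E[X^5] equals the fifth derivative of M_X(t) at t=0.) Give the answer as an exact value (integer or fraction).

M_X(t) = e^(3*e^(t) - 3)
dM/dt = 3*e^(-3)*e^(t)*e^(3*e^(t))
d^2M/dt^2 = (9*e^(2*t)*e^(3*e^(t)) + 3*e^(t)*e^(3*e^(t)))*e^(-3)
d^3M/dt^3 = (27*e^(3*t)*e^(3*e^(t)) + 27*e^(2*t)*e^(3*e^(t)) + 3*e^(t)*e^(3*e^(t)))*e^(-3)
d^4M/dt^4 = (81*e^(4*t)*e^(3*e^(t)) + 162*e^(3*t)*e^(3*e^(t)) + 63*e^(2*t)*e^(3*e^(t)) + 3*e^(t)*e^(3*e^(t)))*e^(-3)
d^5M/dt^5 = (243*e^(5*t)*e^(3*e^(t)) + 810*e^(4*t)*e^(3*e^(t)) + 675*e^(3*t)*e^(3*e^(t)) + 135*e^(2*t)*e^(3*e^(t)) + 3*e^(t)*e^(3*e^(t)))*e^(-3)

E[X^5] = d^5M/dt^5 |_{t=0} = 1866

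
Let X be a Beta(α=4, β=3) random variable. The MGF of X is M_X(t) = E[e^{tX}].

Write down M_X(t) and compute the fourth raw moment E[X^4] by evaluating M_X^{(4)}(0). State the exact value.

E[X^4] = D^4[M](0) = 1/6

M_X(t) = ₁F₁(4; 7; t)
D^4[M](t) = ₁F₁(8; 11; t)/6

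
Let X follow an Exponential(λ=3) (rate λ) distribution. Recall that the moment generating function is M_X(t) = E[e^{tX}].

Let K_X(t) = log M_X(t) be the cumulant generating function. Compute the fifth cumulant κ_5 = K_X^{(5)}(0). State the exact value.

κ_5 = D^5[K](0) = 8/81

M_X(t) = 3/(3 - t)
K_X(t) = log M_X(t) = -log(3 - t) + log(3)
D^5[K](t) = -24/(t^5 - 15*t^4 + 90*t^3 - 270*t^2 + 405*t - 243)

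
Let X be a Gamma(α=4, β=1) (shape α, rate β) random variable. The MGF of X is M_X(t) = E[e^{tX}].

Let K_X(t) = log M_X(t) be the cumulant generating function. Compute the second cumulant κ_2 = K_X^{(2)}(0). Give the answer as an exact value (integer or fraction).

κ_2 = d^2K/dt^2 |_{t=0} = 4

M_X(t) = (1 - t)^(-4)
K_X(t) = log M_X(t) = -4*log(1 - t)
dK/dt = -4/(t - 1)
d^2K/dt^2 = 4/(t^2 - 2*t + 1)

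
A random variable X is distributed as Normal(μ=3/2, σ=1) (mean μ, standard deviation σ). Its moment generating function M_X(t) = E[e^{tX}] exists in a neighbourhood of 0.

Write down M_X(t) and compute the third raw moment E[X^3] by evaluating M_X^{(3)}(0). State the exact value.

M_X(t) = e^(t^2/2 + 3*t/2)
dM/dt = t*e^(3*t/2)*e^(t^2/2) + 3*e^(3*t/2)*e^(t^2/2)/2
d^2M/dt^2 = t^2*e^(3*t/2)*e^(t^2/2) + 3*t*e^(3*t/2)*e^(t^2/2) + 13*e^(3*t/2)*e^(t^2/2)/4
d^3M/dt^3 = t^3*e^(3*t/2)*e^(t^2/2) + 9*t^2*e^(3*t/2)*e^(t^2/2)/2 + 39*t*e^(3*t/2)*e^(t^2/2)/4 + 63*e^(3*t/2)*e^(t^2/2)/8

E[X^3] = d^3M/dt^3 |_{t=0} = 63/8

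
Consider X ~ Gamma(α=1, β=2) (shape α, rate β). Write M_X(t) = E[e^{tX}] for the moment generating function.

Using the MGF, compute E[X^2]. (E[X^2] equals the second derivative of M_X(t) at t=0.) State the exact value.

M_X(t) = 2/(2 - t)
M′(t) = 2/(t^2 - 4*t + 4)
M′′(t) = -4/(t^3 - 6*t^2 + 12*t - 8)

E[X^2] = M′′(0) = 1/2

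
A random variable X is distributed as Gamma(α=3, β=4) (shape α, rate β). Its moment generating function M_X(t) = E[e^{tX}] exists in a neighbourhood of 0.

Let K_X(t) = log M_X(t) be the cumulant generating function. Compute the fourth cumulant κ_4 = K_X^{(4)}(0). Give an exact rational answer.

κ_4 = d^4K/dt^4 |_{t=0} = 9/128

M_X(t) = 64/(4 - t)^3
K_X(t) = log M_X(t) = -3*log(4 - t) + 6*log(2)
dK/dt = -3/(t - 4)
d^2K/dt^2 = 3/(t^2 - 8*t + 16)
d^3K/dt^3 = -6/(t^3 - 12*t^2 + 48*t - 64)
d^4K/dt^4 = 18/(t^4 - 16*t^3 + 96*t^2 - 256*t + 256)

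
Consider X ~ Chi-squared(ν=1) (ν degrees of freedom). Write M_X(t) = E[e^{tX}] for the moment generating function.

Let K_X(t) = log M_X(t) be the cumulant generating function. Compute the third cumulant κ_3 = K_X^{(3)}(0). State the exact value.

κ_3 = D^3[K](0) = 8

M_X(t) = 1/√(1 - 2*t)
K_X(t) = log M_X(t) = -log(1 - 2*t)/2
D^3[K](t) = -8/(8*t^3 - 12*t^2 + 6*t - 1)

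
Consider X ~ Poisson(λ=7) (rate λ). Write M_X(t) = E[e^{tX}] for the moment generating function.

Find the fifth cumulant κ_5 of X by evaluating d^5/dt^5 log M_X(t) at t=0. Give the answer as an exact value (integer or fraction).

M_X(t) = e^(7*e^(t) - 7)
K_X(t) = log M_X(t) = 7*e^(t) - 7
dK/dt = 7*e^(t)
d^2K/dt^2 = 7*e^(t)
d^3K/dt^3 = 7*e^(t)
d^4K/dt^4 = 7*e^(t)
d^5K/dt^5 = 7*e^(t)

κ_5 = d^5K/dt^5 |_{t=0} = 7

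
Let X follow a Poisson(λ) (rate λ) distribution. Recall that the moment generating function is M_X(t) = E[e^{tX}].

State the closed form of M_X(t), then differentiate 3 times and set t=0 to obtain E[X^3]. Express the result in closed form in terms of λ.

E[X^3] = D^3[M](0) = λ*(λ^2 + 3*λ + 1)

M_X(t) = e^(λ*(e^(t) - 1))
D^3[M](t) = (λ^3*e^(3*t)*e^(λ*e^(t)) + 3*λ^2*e^(2*t)*e^(λ*e^(t)) + λ*e^(t)*e^(λ*e^(t)))*e^(-λ)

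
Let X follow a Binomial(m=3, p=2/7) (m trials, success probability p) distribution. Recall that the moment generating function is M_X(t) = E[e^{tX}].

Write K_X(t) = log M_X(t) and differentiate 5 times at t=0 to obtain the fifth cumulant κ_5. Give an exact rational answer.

M_X(t) = (2*e^(t)/7 + 5/7)^3
K_X(t) = log M_X(t) = 3*log(2*e^(t)/7 + 5/7)
dK/dt = 6*e^(t)/(2*e^(t) + 5)
d^2K/dt^2 = 30*e^(t)/(4*e^(2*t) + 20*e^(t) + 25)
d^3K/dt^3 = (-60*e^(2*t) + 150*e^(t))/(8*e^(3*t) + 60*e^(2*t) + 150*e^(t) + 125)
d^4K/dt^4 = (120*e^(3*t) - 1200*e^(2*t) + 750*e^(t))/(16*e^(4*t) + 160*e^(3*t) + 600*e^(2*t) + 1000*e^(t) + 625)
d^5K/dt^5 = (-240*e^(4*t) + 6600*e^(3*t) - 16500*e^(2*t) + 3750*e^(t))/(32*e^(5*t) + 400*e^(4*t) + 2000*e^(3*t) + 5000*e^(2*t) + 6250*e^(t) + 3125)

κ_5 = d^5K/dt^5 |_{t=0} = -6390/16807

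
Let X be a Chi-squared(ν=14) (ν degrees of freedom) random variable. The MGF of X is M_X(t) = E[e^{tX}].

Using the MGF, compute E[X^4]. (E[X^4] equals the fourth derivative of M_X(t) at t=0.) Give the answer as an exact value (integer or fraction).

E[X^4] = d^4M/dt^4 |_{t=0} = 80640

M_X(t) = (1 - 2*t)^(-7)
dM/dt = 14/(256*t^8 - 1024*t^7 + 1792*t^6 - 1792*t^5 + 1120*t^4 - 448*t^3 + 112*t^2 - 16*t + 1)
d^2M/dt^2 = -224/(512*t^9 - 2304*t^8 + 4608*t^7 - 5376*t^6 + 4032*t^5 - 2016*t^4 + 672*t^3 - 144*t^2 + 18*t - 1)
d^3M/dt^3 = 4032/(1024*t^10 - 5120*t^9 + 11520*t^8 - 15360*t^7 + 13440*t^6 - 8064*t^5 + 3360*t^4 - 960*t^3 + 180*t^2 - 20*t + 1)
d^4M/dt^4 = -80640/(2048*t^11 - 11264*t^10 + 28160*t^9 - 42240*t^8 + 42240*t^7 - 29568*t^6 + 14784*t^5 - 5280*t^4 + 1320*t^3 - 220*t^2 + 22*t - 1)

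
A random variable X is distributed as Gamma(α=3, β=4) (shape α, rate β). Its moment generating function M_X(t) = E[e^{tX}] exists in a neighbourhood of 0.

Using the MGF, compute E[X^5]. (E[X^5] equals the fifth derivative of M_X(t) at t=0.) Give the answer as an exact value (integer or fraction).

M_X(t) = 64/(4 - t)^3
D^5[M](t) = 161280/(t^8 - 32*t^7 + 448*t^6 - 3584*t^5 + 17920*t^4 - 57344*t^3 + 114688*t^2 - 131072*t + 65536)

E[X^5] = D^5[M](0) = 315/128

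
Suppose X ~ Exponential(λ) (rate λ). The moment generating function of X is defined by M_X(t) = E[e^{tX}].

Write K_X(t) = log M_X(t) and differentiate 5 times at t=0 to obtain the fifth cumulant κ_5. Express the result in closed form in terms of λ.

κ_5 = d^5K/dt^5 |_{t=0} = 24/λ^5

M_X(t) = λ/(λ - t)
K_X(t) = log M_X(t) = log(λ) - log(λ - t)
dK/dt = -1/(-λ + t)
d^2K/dt^2 = 1/(λ^2 - 2*λ*t + t^2)
d^3K/dt^3 = -2/(-λ^3 + 3*λ^2*t - 3*λ*t^2 + t^3)
d^4K/dt^4 = 6/(λ^4 - 4*λ^3*t + 6*λ^2*t^2 - 4*λ*t^3 + t^4)
d^5K/dt^5 = -24/(-λ^5 + 5*λ^4*t - 10*λ^3*t^2 + 10*λ^2*t^3 - 5*λ*t^4 + t^5)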